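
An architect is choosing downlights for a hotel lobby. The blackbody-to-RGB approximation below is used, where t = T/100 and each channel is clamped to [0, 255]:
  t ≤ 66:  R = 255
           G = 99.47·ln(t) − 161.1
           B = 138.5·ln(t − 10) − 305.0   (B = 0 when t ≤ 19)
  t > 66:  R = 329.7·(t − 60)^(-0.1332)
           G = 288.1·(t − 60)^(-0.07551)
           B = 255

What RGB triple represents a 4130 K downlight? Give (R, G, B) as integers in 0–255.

t = 4130/100 = 41.3; the t ≤ 66 branch applies.
R = 255 by definition for t ≤ 66.
G = 99.47·ln 41.3 − 161.1 = 99.47·3.7209 − 161.1 = 209.014.
B = 138.5·ln(41.3 − 10) − 305.0 = 138.5·ln 31.3 − 305.0 = 138.5·3.4436 − 305.0 = 171.941.
Rounded: (255, 209, 172).

(255, 209, 172)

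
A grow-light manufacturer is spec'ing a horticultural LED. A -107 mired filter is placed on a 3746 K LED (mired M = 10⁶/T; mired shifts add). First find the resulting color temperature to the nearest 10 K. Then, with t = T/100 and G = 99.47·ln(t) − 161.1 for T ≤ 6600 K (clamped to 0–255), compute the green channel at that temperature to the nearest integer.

250

M_in = 10⁶/3746 = 266.95; M_out = 266.95 + (-107) = 159.95.
T_out = 10⁶/159.95 = 6251.9 K → 6250 K; t = 62.5.
G = 99.47·ln 62.5 − 161.1 = 99.47·4.1352 − 161.1 = 250.225.
Rounded: 250.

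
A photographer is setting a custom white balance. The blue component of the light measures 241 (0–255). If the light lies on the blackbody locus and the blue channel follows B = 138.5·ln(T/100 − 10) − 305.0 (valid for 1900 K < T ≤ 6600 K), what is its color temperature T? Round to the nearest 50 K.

6150 K

ln(t − 10) = (241 + 305.0) / 138.5 = 3.9422.
t − 10 = e^3.9422 = 51.534, so t = 61.534.
T = 100·t = 6153 K → 6150 K to the nearest 50 K.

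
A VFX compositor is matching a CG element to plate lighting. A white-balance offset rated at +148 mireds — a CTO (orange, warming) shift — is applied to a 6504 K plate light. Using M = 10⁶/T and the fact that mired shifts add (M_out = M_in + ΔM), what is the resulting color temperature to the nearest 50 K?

M_in = 10⁶/6504 = 153.75 mireds.
M_out = 153.75 + (+148) = 301.75 mireds.
T_out = 10⁶/301.75 = 3314.0 K → 3300 K.

3300 K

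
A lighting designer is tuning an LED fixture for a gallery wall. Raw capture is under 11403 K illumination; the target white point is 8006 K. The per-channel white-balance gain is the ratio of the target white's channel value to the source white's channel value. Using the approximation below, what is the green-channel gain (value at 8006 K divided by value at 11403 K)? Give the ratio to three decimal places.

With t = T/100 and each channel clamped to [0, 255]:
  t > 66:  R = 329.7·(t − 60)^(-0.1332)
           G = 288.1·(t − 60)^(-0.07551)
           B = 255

At 11403 K (t = 114.03):
  G = 288.1·(114.03 − 60)^(-0.07551) = 288.1·54.03^(-0.07551) = 288.1·0.73989 = 213.163.
At 8006 K (t = 80.06):
  G = 288.1·(80.06 − 60)^(-0.07551) = 288.1·20.06^(-0.07551) = 288.1·0.79737 = 229.723.
Gain = 229.723 / 213.163 = 1.0777 → 1.078.

1.078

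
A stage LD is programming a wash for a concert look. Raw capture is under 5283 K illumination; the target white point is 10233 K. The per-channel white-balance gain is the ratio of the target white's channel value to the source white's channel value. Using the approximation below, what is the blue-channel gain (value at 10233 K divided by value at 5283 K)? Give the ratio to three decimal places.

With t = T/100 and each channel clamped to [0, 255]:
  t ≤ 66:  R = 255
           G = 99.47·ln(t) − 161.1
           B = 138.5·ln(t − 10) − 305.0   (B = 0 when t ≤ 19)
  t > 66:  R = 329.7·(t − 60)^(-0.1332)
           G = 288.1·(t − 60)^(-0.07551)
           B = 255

At 5283 K (t = 52.83):
  B = 138.5·ln(52.83 − 10) − 305.0 = 138.5·ln 42.83 − 305.0 = 138.5·3.7572 − 305.0 = 215.378.
At 10233 K (t = 102.33):
  B = 255 by definition for t > 66.
Gain = 255.000 / 215.378 = 1.1840 → 1.184.

1.184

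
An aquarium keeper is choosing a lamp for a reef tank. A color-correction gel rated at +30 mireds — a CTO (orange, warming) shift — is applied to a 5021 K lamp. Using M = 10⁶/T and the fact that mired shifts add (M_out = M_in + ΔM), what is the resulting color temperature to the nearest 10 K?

4360 K

M_in = 10⁶/5021 = 199.16 mireds.
M_out = 199.16 + (+30) = 229.16 mireds.
T_out = 10⁶/229.16 = 4363.7 K → 4360 K.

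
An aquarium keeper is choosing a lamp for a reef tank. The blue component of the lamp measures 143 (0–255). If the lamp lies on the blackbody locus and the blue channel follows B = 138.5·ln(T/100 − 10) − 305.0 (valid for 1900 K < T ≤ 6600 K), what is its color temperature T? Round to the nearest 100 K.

ln(t − 10) = (143 + 305.0) / 138.5 = 3.2347.
t − 10 = e^3.2347 = 25.398, so t = 35.398.
T = 100·t = 3540 K → 3500 K to the nearest 100 K.

3500 K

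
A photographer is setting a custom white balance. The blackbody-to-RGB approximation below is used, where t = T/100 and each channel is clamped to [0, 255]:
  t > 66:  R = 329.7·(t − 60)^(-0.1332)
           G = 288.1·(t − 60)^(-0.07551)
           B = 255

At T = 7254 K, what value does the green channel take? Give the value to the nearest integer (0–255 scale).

238

t = 7254/100 = 72.54; the t > 66 branch applies.
G = 288.1·(72.54 − 60)^(-0.07551) = 288.1·12.54^(-0.07551) = 288.1·0.82617 = 238.019.
Rounded: 238.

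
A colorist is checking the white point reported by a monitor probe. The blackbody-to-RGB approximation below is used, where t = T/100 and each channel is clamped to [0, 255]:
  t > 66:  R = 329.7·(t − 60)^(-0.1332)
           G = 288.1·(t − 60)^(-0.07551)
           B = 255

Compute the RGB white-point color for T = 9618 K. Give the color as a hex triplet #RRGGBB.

#CCDCFF

t = 9618/100 = 96.18; the t > 66 branch applies.
R = 329.7·(96.18 − 60)^(-0.1332) = 329.7·36.18^(-0.1332) = 329.7·0.62003 = 204.424.
G = 288.1·(96.18 − 60)^(-0.07551) = 288.1·36.18^(-0.07551) = 288.1·0.76264 = 219.717.
B = 255 by definition for t > 66.
Rounded: (204, 220, 255).
In hex: #CCDCFF.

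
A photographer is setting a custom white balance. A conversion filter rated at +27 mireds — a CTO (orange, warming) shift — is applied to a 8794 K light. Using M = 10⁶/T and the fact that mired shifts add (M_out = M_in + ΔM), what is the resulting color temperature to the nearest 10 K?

7110 K

M_in = 10⁶/8794 = 113.71 mireds.
M_out = 113.71 + (+27) = 140.71 mireds.
T_out = 10⁶/140.71 = 7106.6 K → 7110 K.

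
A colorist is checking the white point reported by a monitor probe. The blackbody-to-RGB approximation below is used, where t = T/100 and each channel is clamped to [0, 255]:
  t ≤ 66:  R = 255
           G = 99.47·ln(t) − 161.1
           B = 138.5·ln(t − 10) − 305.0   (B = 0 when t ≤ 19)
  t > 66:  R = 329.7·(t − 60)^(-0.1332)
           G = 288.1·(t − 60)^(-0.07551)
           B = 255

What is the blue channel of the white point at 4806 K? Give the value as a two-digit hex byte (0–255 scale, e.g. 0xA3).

0xC7

t = 4806/100 = 48.06; the t ≤ 66 branch applies.
B = 138.5·ln(48.06 − 10) − 305.0 = 138.5·ln 38.06 − 305.0 = 138.5·3.6392 − 305.0 = 199.024.
Rounded: 199; in hex, 0xC7.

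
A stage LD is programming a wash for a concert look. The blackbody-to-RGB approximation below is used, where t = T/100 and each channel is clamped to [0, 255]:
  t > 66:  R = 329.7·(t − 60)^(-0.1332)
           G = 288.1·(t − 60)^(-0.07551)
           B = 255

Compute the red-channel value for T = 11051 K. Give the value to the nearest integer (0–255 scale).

t = 11051/100 = 110.51; the t > 66 branch applies.
R = 329.7·(110.51 − 60)^(-0.1332) = 329.7·50.51^(-0.1332) = 329.7·0.59308 = 195.537.
Rounded: 196.

196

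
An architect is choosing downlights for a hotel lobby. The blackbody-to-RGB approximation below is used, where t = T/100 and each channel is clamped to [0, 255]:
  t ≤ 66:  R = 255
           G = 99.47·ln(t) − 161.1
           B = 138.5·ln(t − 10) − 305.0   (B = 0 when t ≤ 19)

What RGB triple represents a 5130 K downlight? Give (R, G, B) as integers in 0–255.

(255, 231, 210)

t = 5130/100 = 51.3; the t ≤ 66 branch applies.
R = 255 by definition for t ≤ 66.
G = 99.47·ln 51.3 − 161.1 = 99.47·3.9377 − 161.1 = 230.582.
B = 138.5·ln(51.3 − 10) − 305.0 = 138.5·ln 41.3 − 305.0 = 138.5·3.7209 − 305.0 = 210.339.
Rounded: (255, 231, 210).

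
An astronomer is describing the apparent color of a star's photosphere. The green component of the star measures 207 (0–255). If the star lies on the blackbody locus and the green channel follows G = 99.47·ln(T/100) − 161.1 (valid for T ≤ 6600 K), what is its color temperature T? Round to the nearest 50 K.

ln t = (207 + 161.1) / 99.47 = 3.7006.
t = e^3.7006 = 40.472.
T = 100·t = 4047 K → 4050 K to the nearest 50 K.

4050 K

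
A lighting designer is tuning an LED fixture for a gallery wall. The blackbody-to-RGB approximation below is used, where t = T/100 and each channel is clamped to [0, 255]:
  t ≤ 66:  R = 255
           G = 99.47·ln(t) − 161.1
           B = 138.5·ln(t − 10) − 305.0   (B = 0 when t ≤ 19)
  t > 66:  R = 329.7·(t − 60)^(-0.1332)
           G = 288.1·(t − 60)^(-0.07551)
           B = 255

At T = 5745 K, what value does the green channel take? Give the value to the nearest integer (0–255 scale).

t = 5745/100 = 57.45; the t ≤ 66 branch applies.
G = 99.47·ln 57.45 − 161.1 = 99.47·4.0509 − 161.1 = 241.845.
Rounded: 242.

242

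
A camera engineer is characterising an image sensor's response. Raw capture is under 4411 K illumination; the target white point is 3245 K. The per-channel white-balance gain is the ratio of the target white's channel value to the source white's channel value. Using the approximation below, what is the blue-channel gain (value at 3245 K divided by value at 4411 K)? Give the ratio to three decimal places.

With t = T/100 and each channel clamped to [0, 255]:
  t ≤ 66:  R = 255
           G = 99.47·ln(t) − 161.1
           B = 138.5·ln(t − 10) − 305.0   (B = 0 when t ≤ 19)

0.685

At 4411 K (t = 44.11):
  B = 138.5·ln(44.11 − 10) − 305.0 = 138.5·ln 34.11 − 305.0 = 138.5·3.5296 − 305.0 = 183.848.
At 3245 K (t = 32.45):
  B = 138.5·ln(32.45 − 10) − 305.0 = 138.5·ln 22.45 − 305.0 = 138.5·3.1113 − 305.0 = 125.914.
Gain = 125.914 / 183.848 = 0.6849 → 0.685.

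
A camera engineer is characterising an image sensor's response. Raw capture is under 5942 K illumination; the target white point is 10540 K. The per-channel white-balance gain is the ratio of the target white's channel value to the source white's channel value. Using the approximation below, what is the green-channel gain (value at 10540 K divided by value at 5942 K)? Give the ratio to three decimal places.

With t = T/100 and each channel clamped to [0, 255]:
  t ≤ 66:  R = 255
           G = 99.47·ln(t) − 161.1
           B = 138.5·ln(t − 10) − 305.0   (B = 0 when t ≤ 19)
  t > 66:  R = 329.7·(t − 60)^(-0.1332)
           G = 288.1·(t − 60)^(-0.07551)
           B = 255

At 5942 K (t = 59.42):
  G = 99.47·ln 59.42 − 161.1 = 99.47·4.0846 − 161.1 = 245.198.
At 10540 K (t = 105.4):
  G = 288.1·(105.4 − 60)^(-0.07551) = 288.1·45.4^(-0.07551) = 288.1·0.74968 = 215.983.
Gain = 215.983 / 245.198 = 0.8808 → 0.881.

0.881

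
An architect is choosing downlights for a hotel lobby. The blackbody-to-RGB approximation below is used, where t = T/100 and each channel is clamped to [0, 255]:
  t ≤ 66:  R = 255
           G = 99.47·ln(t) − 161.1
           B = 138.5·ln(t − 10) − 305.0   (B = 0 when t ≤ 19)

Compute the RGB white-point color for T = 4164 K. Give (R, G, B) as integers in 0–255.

t = 4164/100 = 41.64; the t ≤ 66 branch applies.
R = 255 by definition for t ≤ 66.
G = 99.47·ln 41.64 − 161.1 = 99.47·3.7291 − 161.1 = 209.830.
B = 138.5·ln(41.64 − 10) − 305.0 = 138.5·ln 31.64 − 305.0 = 138.5·3.4544 − 305.0 = 173.437.
Rounded: (255, 210, 173).

(255, 210, 173)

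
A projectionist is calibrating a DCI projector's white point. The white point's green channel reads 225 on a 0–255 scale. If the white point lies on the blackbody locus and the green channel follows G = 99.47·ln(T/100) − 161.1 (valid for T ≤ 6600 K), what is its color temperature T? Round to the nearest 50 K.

4850 K

ln t = (225 + 161.1) / 99.47 = 3.8816.
t = e^3.8816 = 48.500.
T = 100·t = 4850 K → 4850 K to the nearest 50 K.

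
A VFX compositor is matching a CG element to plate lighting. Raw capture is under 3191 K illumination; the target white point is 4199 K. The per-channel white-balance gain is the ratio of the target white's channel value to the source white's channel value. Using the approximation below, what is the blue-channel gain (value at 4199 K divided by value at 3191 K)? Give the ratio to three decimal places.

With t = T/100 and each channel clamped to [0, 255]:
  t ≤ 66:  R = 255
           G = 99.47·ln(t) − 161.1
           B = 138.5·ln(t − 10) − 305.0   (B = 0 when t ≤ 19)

1.428

At 3191 K (t = 31.91):
  B = 138.5·ln(31.91 − 10) − 305.0 = 138.5·ln 21.91 − 305.0 = 138.5·3.0869 − 305.0 = 122.542.
At 4199 K (t = 41.99):
  B = 138.5·ln(41.99 − 10) − 305.0 = 138.5·ln 31.99 − 305.0 = 138.5·3.4654 − 305.0 = 174.961.
Gain = 174.961 / 122.542 = 1.4278 → 1.428.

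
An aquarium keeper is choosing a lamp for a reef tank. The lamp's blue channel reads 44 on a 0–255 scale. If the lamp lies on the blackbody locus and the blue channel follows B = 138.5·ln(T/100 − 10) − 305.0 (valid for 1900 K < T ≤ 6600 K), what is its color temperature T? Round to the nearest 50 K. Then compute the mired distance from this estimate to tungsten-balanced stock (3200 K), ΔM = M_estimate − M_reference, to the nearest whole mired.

+132 mireds

ln(t − 10) = (44 + 305.0) / 138.5 = 2.5199.
t − 10 = e^2.5199 = 12.427, so t = 22.427.
T = 100·t = 2243 K → 2250 K to the nearest 50 K.
M_estimate = 10⁶/2250 = 444.44; M_reference = 10⁶/3200 = 312.50.
ΔM = 444.44 − 312.50 = 131.94 → +132 mireds.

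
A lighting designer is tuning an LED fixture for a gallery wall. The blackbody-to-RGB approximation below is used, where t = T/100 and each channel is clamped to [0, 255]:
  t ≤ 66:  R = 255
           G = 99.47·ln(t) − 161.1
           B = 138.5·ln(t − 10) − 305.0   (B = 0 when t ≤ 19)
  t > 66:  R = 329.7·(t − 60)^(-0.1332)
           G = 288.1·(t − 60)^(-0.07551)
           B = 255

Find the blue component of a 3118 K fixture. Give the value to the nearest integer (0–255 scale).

118

t = 3118/100 = 31.18; the t ≤ 66 branch applies.
B = 138.5·ln(31.18 − 10) − 305.0 = 138.5·ln 21.18 − 305.0 = 138.5·3.0531 − 305.0 = 117.848.
Rounded: 118.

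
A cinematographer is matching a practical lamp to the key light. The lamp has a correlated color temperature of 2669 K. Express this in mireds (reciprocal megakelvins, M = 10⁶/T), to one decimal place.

374.7 mireds

M = 10⁶ / 2669 = 374.672 → 374.7 mireds.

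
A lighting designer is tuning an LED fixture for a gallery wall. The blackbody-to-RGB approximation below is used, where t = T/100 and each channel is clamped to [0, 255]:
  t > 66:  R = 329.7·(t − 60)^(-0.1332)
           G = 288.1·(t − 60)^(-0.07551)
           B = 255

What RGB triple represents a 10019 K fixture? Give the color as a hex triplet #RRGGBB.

t = 10019/100 = 100.19; the t > 66 branch applies.
R = 329.7·(100.19 − 60)^(-0.1332) = 329.7·40.19^(-0.1332) = 329.7·0.61141 = 201.581.
G = 288.1·(100.19 − 60)^(-0.07551) = 288.1·40.19^(-0.07551) = 288.1·0.75661 = 217.980.
B = 255 by definition for t > 66.
Rounded: (202, 218, 255).
In hex: #CADAFF.

#CADAFF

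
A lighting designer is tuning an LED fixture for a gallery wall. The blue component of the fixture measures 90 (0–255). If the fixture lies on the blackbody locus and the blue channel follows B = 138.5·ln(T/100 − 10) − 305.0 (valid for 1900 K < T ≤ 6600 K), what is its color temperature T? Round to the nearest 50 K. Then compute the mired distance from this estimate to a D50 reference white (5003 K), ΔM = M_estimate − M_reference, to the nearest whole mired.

+164 mireds

ln(t − 10) = (90 + 305.0) / 138.5 = 2.8520.
t − 10 = e^2.8520 = 17.322, so t = 27.322.
T = 100·t = 2732 K → 2750 K to the nearest 50 K.
M_estimate = 10⁶/2750 = 363.64; M_reference = 10⁶/5003 = 199.88.
ΔM = 363.64 − 199.88 = 163.76 → +164 mireds.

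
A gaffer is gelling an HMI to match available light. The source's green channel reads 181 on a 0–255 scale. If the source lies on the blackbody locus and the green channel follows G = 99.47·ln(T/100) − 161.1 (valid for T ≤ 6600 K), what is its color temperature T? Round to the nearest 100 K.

ln t = (181 + 161.1) / 99.47 = 3.4392.
t = e^3.4392 = 31.163.
T = 100·t = 3116 K → 3100 K to the nearest 100 K.

3100 K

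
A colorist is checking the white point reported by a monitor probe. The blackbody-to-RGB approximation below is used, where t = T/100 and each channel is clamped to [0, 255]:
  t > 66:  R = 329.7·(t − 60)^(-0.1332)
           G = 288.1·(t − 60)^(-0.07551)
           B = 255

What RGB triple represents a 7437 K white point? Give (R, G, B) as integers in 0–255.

t = 7437/100 = 74.37; the t > 66 branch applies.
R = 329.7·(74.37 − 60)^(-0.1332) = 329.7·14.37^(-0.1332) = 329.7·0.70118 = 231.178.
G = 288.1·(74.37 − 60)^(-0.07551) = 288.1·14.37^(-0.07551) = 288.1·0.81771 = 235.583.
B = 255 by definition for t > 66.
Rounded: (231, 236, 255).

(231, 236, 255)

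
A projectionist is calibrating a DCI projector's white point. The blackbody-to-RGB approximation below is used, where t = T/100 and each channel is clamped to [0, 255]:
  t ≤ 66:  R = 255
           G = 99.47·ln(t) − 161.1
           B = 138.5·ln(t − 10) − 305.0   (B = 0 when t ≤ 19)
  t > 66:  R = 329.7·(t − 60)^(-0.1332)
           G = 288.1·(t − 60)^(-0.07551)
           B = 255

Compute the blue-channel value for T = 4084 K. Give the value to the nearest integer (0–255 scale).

170

t = 4084/100 = 40.84; the t ≤ 66 branch applies.
B = 138.5·ln(40.84 − 10) − 305.0 = 138.5·ln 30.84 − 305.0 = 138.5·3.4288 − 305.0 = 169.891.
Rounded: 170.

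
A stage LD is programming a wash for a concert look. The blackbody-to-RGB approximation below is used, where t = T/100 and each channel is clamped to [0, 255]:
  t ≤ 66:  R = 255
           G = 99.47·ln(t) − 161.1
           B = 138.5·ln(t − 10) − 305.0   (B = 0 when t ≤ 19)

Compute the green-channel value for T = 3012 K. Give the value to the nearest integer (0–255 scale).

t = 3012/100 = 30.12; the t ≤ 66 branch applies.
G = 99.47·ln 30.12 − 161.1 = 99.47·3.4052 − 161.1 = 177.614.
Rounded: 178.

178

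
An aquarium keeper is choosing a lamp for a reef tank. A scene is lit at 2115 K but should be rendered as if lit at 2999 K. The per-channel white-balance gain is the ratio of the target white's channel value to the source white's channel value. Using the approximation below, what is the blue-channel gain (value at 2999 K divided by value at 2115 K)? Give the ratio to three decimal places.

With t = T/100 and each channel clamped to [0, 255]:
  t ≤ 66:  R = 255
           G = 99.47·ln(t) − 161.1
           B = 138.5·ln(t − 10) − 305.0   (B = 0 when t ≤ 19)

At 2115 K (t = 21.15):
  B = 138.5·ln(21.15 − 10) − 305.0 = 138.5·ln 11.15 − 305.0 = 138.5·2.4114 − 305.0 = 28.984.
At 2999 K (t = 29.99):
  B = 138.5·ln(29.99 − 10) − 305.0 = 138.5·ln 19.99 − 305.0 = 138.5·2.9952 − 305.0 = 109.840.
Gain = 109.840 / 28.984 = 3.7896 → 3.790.

3.790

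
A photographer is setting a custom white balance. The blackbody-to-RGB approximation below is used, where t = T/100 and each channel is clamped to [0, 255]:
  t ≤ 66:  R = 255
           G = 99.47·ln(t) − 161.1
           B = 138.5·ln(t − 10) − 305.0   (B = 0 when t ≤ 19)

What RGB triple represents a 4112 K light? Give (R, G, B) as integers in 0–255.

t = 4112/100 = 41.12; the t ≤ 66 branch applies.
R = 255 by definition for t ≤ 66.
G = 99.47·ln 41.12 − 161.1 = 99.47·3.7165 − 161.1 = 208.580.
B = 138.5·ln(41.12 − 10) − 305.0 = 138.5·ln 31.12 − 305.0 = 138.5·3.4379 − 305.0 = 171.142.
Rounded: (255, 209, 171).

(255, 209, 171)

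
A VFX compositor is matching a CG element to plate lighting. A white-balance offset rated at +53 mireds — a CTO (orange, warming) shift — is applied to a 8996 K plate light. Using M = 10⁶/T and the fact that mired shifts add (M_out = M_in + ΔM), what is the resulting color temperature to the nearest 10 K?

6090 K

M_in = 10⁶/8996 = 111.16 mireds.
M_out = 111.16 + (+53) = 164.16 mireds.
T_out = 10⁶/164.16 = 6091.6 K → 6090 K.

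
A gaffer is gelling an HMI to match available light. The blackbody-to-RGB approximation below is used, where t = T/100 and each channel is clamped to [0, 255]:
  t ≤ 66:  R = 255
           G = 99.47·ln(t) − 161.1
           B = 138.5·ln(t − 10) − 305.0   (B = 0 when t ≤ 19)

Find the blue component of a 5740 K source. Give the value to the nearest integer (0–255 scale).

t = 5740/100 = 57.4; the t ≤ 66 branch applies.
B = 138.5·ln(57.4 − 10) − 305.0 = 138.5·ln 47.4 − 305.0 = 138.5·3.8586 − 305.0 = 229.419.
Rounded: 229.

229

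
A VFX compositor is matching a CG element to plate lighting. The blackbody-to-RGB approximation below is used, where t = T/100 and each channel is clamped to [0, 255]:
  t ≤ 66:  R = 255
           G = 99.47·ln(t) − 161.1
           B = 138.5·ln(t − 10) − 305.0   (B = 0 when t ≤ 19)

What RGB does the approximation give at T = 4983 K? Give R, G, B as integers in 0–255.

t = 4983/100 = 49.83; the t ≤ 66 branch applies.
R = 255 by definition for t ≤ 66.
G = 99.47·ln 49.83 − 161.1 = 99.47·3.9086 − 161.1 = 227.690.
B = 138.5·ln(49.83 − 10) − 305.0 = 138.5·ln 39.83 − 305.0 = 138.5·3.6846 − 305.0 = 205.320.
Rounded: (255, 228, 205).

R=255, G=228, B=205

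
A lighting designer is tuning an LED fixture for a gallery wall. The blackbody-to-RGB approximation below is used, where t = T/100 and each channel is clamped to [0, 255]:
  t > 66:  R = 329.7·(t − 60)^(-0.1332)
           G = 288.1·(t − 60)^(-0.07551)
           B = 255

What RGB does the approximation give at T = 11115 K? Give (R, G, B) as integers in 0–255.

(195, 214, 255)

t = 11115/100 = 111.15; the t > 66 branch applies.
R = 329.7·(111.15 − 60)^(-0.1332) = 329.7·51.15^(-0.1332) = 329.7·0.59208 = 195.209.
G = 288.1·(111.15 − 60)^(-0.07551) = 288.1·51.15^(-0.07551) = 288.1·0.74296 = 214.047.
B = 255 by definition for t > 66.
Rounded: (195, 214, 255).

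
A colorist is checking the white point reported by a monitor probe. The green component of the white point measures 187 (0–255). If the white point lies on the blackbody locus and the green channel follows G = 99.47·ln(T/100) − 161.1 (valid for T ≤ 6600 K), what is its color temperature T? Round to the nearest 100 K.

3300 K

ln t = (187 + 161.1) / 99.47 = 3.4995.
t = e^3.4995 = 33.100.
T = 100·t = 3310 K → 3300 K to the nearest 100 K.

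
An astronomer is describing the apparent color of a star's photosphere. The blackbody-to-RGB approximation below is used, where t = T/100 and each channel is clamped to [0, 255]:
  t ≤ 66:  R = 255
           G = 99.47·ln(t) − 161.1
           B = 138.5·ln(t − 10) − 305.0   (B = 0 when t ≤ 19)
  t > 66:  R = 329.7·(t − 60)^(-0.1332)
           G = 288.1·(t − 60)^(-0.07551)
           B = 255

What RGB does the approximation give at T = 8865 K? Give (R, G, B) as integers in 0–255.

t = 8865/100 = 88.65; the t > 66 branch applies.
R = 329.7·(88.65 − 60)^(-0.1332) = 329.7·28.65^(-0.1332) = 329.7·0.63960 = 210.877.
G = 288.1·(88.65 − 60)^(-0.07551) = 288.1·28.65^(-0.07551) = 288.1·0.77620 = 223.623.
B = 255 by definition for t > 66.
Rounded: (211, 224, 255).

(211, 224, 255)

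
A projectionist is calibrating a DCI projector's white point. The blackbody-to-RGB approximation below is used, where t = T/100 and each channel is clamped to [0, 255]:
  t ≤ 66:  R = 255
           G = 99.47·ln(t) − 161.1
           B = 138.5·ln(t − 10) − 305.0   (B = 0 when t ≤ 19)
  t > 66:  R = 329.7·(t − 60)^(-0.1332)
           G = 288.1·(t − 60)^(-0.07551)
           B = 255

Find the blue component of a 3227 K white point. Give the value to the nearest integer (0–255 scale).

t = 3227/100 = 32.27; the t ≤ 66 branch applies.
B = 138.5·ln(32.27 − 10) − 305.0 = 138.5·ln 22.27 − 305.0 = 138.5·3.1032 − 305.0 = 124.799.
Rounded: 125.

125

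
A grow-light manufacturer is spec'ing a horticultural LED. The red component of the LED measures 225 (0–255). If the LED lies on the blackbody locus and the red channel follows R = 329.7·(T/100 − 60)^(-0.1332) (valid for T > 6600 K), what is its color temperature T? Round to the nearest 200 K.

(t − 60)^(-0.1332) = 225/329.7 = 0.68244.
t − 60 = 0.68244^(1/-0.1332) = 0.68244^(-7.508) = 17.610, so t = 77.610.
T = 100·t = 7761 K → 7800 K to the nearest 200 K.

7800 K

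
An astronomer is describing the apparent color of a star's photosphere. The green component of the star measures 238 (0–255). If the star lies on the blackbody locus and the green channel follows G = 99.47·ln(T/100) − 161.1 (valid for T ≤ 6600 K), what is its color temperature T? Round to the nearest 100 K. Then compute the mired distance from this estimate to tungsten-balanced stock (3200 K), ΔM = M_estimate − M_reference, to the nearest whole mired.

-131 mireds

ln t = (238 + 161.1) / 99.47 = 4.0123.
t = e^4.0123 = 55.272.
T = 100·t = 5527 K → 5500 K to the nearest 100 K.
M_estimate = 10⁶/5500 = 181.82; M_reference = 10⁶/3200 = 312.50.
ΔM = 181.82 − 312.50 = -130.68 → -131 mireds.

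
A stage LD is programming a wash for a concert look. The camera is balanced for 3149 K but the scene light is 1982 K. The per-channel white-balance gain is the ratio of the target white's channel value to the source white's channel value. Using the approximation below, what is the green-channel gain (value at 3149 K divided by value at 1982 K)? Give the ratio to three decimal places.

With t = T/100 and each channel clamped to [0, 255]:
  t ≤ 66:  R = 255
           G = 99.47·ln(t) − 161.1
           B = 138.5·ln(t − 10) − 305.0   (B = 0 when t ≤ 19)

1.339

At 1982 K (t = 19.82):
  G = 99.47·ln 19.82 − 161.1 = 99.47·2.9867 − 161.1 = 135.986.
At 3149 K (t = 31.49):
  G = 99.47·ln 31.49 − 161.1 = 99.47·3.4497 − 161.1 = 182.039.
Gain = 182.039 / 135.986 = 1.3387 → 1.339.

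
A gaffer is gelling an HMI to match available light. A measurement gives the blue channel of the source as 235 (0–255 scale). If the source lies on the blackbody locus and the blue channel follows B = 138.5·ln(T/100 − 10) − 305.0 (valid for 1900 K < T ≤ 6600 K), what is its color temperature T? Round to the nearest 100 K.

ln(t − 10) = (235 + 305.0) / 138.5 = 3.8989.
t − 10 = e^3.8989 = 49.349, so t = 59.349.
T = 100·t = 5935 K → 5900 K to the nearest 100 K.

5900 K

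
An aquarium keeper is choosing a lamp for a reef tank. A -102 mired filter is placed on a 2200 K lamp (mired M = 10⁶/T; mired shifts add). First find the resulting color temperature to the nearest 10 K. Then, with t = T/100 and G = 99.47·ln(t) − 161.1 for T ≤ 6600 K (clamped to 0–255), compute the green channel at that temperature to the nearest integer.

172

M_in = 10⁶/2200 = 454.55; M_out = 454.55 + (-102) = 352.55.
T_out = 10⁶/352.55 = 2836.5 K → 2840 K; t = 28.4.
G = 99.47·ln 28.4 − 161.1 = 99.47·3.3464 − 161.1 = 171.765.
Rounded: 172.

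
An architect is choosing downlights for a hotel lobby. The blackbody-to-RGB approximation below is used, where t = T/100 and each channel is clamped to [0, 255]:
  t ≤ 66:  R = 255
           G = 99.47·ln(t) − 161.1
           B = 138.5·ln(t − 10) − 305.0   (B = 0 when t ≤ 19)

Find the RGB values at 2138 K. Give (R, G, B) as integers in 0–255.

(255, 144, 32)

t = 2138/100 = 21.38; the t ≤ 66 branch applies.
R = 255 by definition for t ≤ 66.
G = 99.47·ln 21.38 − 161.1 = 99.47·3.0625 − 161.1 = 143.522.
B = 138.5·ln(21.38 − 10) − 305.0 = 138.5·ln 11.38 − 305.0 = 138.5·2.4319 − 305.0 = 31.812.
Rounded: (255, 144, 32).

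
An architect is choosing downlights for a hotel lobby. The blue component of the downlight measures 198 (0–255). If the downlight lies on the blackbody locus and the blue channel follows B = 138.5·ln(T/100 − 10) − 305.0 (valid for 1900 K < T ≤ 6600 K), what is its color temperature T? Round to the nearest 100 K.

4800 K

ln(t − 10) = (198 + 305.0) / 138.5 = 3.6318.
t − 10 = e^3.6318 = 37.780, so t = 47.780.
T = 100·t = 4778 K → 4800 K to the nearest 100 K.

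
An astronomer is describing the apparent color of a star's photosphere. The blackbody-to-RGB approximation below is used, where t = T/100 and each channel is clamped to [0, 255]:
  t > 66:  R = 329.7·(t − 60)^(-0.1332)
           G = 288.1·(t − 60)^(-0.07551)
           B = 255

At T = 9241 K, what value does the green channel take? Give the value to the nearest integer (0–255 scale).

t = 9241/100 = 92.41; the t > 66 branch applies.
G = 288.1·(92.41 − 60)^(-0.07551) = 288.1·32.41^(-0.07551) = 288.1·0.76900 = 221.550.
Rounded: 222.

222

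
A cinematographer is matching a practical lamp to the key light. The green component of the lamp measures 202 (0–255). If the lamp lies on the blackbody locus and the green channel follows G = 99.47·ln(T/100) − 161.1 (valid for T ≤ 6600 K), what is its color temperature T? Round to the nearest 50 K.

ln t = (202 + 161.1) / 99.47 = 3.6503.
t = e^3.6503 = 38.488.
T = 100·t = 3849 K → 3850 K to the nearest 50 K.

3850 K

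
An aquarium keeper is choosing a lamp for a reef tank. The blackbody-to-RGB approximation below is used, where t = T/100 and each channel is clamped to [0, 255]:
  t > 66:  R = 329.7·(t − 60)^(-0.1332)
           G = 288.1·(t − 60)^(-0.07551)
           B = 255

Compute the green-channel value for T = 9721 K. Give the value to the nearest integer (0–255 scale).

t = 9721/100 = 97.21; the t > 66 branch applies.
G = 288.1·(97.21 − 60)^(-0.07551) = 288.1·37.21^(-0.07551) = 288.1·0.76103 = 219.252.
Rounded: 219.

219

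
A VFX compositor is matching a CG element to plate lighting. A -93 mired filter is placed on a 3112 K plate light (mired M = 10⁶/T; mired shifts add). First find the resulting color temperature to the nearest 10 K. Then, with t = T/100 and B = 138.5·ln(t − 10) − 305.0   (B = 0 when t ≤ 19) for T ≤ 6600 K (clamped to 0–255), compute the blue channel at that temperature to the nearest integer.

M_in = 10⁶/3112 = 321.34; M_out = 321.34 + (-93) = 228.34.
T_out = 10⁶/228.34 = 4379.5 K → 4380 K; t = 43.8.
B = 138.5·ln(43.8 − 10) − 305.0 = 138.5·ln 33.8 − 305.0 = 138.5·3.5205 − 305.0 = 182.584.
Rounded: 183.

183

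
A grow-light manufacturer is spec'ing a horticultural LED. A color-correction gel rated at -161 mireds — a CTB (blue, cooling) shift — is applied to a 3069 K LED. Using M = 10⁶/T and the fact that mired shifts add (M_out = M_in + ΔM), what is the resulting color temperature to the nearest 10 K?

6070 K

M_in = 10⁶/3069 = 325.84 mireds.
M_out = 325.84 + (-161) = 164.84 mireds.
T_out = 10⁶/164.84 = 6066.5 K → 6070 K.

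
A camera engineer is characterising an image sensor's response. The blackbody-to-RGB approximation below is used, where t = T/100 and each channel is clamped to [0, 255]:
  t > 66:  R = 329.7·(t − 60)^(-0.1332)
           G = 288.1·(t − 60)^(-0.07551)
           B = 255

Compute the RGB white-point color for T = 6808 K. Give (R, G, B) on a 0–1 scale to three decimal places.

t = 6808/100 = 68.08; the t > 66 branch applies.
R = 329.7·(68.08 − 60)^(-0.1332) = 329.7·8.08^(-0.1332) = 329.7·0.75706 = 249.604.
G = 288.1·(68.08 − 60)^(-0.07551) = 288.1·8.08^(-0.07551) = 288.1·0.85405 = 246.051.
B = 255 by definition for t > 66.
Dividing each by 255: (0.9788, 0.9649, 1.0000) → (0.979, 0.965, 1.000).

(0.979, 0.965, 1.000)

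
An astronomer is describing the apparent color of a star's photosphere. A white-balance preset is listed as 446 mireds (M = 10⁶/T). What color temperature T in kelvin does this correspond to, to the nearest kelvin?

T = 10⁶ / 446 = 2242.15 K → 2242 K.

2242 K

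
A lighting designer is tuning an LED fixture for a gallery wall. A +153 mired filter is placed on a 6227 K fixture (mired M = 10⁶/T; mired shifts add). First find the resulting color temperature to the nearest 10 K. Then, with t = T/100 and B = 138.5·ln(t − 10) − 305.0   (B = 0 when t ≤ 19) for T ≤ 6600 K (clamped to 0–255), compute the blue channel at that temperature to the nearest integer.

M_in = 10⁶/6227 = 160.59; M_out = 160.59 + (+153) = 313.59.
T_out = 10⁶/313.59 = 3188.9 K → 3190 K; t = 31.9.
B = 138.5·ln(31.9 − 10) − 305.0 = 138.5·ln 21.9 − 305.0 = 138.5·3.0865 − 305.0 = 122.478.
Rounded: 122.

122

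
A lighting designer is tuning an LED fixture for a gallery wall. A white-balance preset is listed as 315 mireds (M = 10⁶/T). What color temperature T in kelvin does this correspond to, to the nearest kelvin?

3175 K

T = 10⁶ / 315 = 3174.60 K → 3175 K.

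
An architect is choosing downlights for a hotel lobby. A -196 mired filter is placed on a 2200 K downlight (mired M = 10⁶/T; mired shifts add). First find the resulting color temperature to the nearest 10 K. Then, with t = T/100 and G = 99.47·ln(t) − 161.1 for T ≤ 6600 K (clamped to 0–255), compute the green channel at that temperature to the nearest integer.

203

M_in = 10⁶/2200 = 454.55; M_out = 454.55 + (-196) = 258.55.
T_out = 10⁶/258.55 = 3867.8 K → 3870 K; t = 38.7.
G = 99.47·ln 38.7 − 161.1 = 99.47·3.6558 − 161.1 = 202.546.
Rounded: 203.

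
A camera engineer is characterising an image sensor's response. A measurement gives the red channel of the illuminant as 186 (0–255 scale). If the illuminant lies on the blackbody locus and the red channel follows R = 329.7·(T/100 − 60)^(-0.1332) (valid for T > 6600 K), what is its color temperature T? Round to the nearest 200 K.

13400 K

(t − 60)^(-0.1332) = 186/329.7 = 0.56415.
t − 60 = 0.56415^(1/-0.1332) = 0.56415^(-7.508) = 73.521, so t = 133.521.
T = 100·t = 13352 K → 13400 K to the nearest 200 K.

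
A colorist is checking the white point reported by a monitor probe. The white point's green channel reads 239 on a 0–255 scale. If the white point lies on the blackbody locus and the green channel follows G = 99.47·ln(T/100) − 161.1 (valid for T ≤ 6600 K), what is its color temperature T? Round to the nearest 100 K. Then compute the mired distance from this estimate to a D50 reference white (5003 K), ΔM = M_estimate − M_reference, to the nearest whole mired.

-21 mireds

ln t = (239 + 161.1) / 99.47 = 4.0223.
t = e^4.0223 = 55.830.
T = 100·t = 5583 K → 5600 K to the nearest 100 K.
M_estimate = 10⁶/5600 = 178.57; M_reference = 10⁶/5003 = 199.88.
ΔM = 178.57 − 199.88 = -21.31 → -21 mireds.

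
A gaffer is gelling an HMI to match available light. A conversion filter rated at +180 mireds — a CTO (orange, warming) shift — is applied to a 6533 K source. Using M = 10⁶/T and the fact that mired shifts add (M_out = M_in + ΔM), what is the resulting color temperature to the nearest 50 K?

M_in = 10⁶/6533 = 153.07 mireds.
M_out = 153.07 + (+180) = 333.07 mireds.
T_out = 10⁶/333.07 = 3002.4 K → 3000 K.

3000 K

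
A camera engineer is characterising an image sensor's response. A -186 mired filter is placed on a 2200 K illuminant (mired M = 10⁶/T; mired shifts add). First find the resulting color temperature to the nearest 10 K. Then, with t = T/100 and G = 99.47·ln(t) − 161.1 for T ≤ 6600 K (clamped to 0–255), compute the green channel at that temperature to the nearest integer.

M_in = 10⁶/2200 = 454.55; M_out = 454.55 + (-186) = 268.55.
T_out = 10⁶/268.55 = 3723.8 K → 3720 K; t = 37.2.
G = 99.47·ln 37.2 − 161.1 = 99.47·3.6163 − 161.1 = 198.614.
Rounded: 199.

199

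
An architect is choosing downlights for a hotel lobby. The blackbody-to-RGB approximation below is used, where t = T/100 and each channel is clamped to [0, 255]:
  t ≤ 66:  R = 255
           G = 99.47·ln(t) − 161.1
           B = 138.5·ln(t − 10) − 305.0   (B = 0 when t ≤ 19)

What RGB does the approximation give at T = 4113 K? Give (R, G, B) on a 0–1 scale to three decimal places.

(1.000, 0.818, 0.671)

t = 4113/100 = 41.13; the t ≤ 66 branch applies.
R = 255 by definition for t ≤ 66.
G = 99.47·ln 41.13 − 161.1 = 99.47·3.7167 − 161.1 = 208.604.
B = 138.5·ln(41.13 − 10) − 305.0 = 138.5·ln 31.13 − 305.0 = 138.5·3.4382 − 305.0 = 171.187.
Dividing each by 255: (1.0000, 0.8181, 0.6713) → (1.000, 0.818, 0.671).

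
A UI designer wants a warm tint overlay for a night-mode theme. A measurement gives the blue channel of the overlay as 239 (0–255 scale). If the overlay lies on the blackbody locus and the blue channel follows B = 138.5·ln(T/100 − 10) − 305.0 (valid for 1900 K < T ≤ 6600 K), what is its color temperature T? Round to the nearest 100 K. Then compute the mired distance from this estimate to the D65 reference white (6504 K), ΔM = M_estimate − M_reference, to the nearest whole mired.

ln(t − 10) = (239 + 305.0) / 138.5 = 3.9278.
t − 10 = e^3.9278 = 50.795, so t = 60.795.
T = 100·t = 6079 K → 6100 K to the nearest 100 K.
M_estimate = 10⁶/6100 = 163.93; M_reference = 10⁶/6504 = 153.75.
ΔM = 163.93 − 153.75 = 10.18 → +10 mireds.

+10 mireds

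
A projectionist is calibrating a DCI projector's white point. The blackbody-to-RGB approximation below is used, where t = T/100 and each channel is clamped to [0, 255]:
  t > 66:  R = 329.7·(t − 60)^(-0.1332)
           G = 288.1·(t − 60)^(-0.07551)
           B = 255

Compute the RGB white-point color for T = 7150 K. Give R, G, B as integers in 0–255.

t = 7150/100 = 71.5; the t > 66 branch applies.
R = 329.7·(71.5 − 60)^(-0.1332) = 329.7·11.5^(-0.1332) = 329.7·0.72230 = 238.141.
G = 288.1·(71.5 − 60)^(-0.07551) = 288.1·11.5^(-0.07551) = 288.1·0.83159 = 239.580.
B = 255 by definition for t > 66.
Rounded: (238, 240, 255).

R=238, G=240, B=255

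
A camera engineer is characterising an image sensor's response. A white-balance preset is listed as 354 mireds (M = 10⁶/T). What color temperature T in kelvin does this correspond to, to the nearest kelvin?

T = 10⁶ / 354 = 2824.86 K → 2825 K.

2825 K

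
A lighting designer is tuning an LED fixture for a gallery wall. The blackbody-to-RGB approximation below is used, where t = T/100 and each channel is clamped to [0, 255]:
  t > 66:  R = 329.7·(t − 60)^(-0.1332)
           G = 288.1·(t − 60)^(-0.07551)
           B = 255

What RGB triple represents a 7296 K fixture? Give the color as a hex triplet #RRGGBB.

#EAEDFF

t = 7296/100 = 72.96; the t > 66 branch applies.
R = 329.7·(72.96 − 60)^(-0.1332) = 329.7·12.96^(-0.1332) = 329.7·0.71089 = 234.380.
G = 288.1·(72.96 − 60)^(-0.07551) = 288.1·12.96^(-0.07551) = 288.1·0.82411 = 237.427.
B = 255 by definition for t > 66.
Rounded: (234, 237, 255).
In hex: #EAEDFF.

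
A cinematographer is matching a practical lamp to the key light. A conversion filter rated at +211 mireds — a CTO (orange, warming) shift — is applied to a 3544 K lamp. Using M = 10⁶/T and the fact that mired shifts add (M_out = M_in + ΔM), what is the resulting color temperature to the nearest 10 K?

M_in = 10⁶/3544 = 282.17 mireds.
M_out = 282.17 + (+211) = 493.17 mireds.
T_out = 10⁶/493.17 = 2027.7 K → 2030 K.

2030 K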